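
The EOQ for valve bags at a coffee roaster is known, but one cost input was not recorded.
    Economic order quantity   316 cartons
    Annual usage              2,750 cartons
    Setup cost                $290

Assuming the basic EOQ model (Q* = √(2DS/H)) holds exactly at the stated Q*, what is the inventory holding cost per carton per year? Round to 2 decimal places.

From Q* = √(2DS/H) ⇒ Q*² = 2DS/H.
H = 2DS / Q² = 2 × 2,750 × 290 / 316² = 15.9730

$15.97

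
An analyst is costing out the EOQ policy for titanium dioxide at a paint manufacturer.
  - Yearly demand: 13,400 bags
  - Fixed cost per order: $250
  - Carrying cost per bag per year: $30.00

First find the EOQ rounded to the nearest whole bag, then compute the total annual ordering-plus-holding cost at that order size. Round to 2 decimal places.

2DS/H = 2·13,400·250/30 = 223,333.33
EOQ = √223,333.33 ≈ 472.58 → Q = 473 bags
Orders/yr = 13,400/473 = 28.330; ordering cost = 28.330 × $250 = $7,082.45
Average inventory = 473/2 = 236.5; holding cost = 236.5 × $30 = $7,095.00
Total = $7,082.45 + $7,095.00 = $14,177.45

$14,177.45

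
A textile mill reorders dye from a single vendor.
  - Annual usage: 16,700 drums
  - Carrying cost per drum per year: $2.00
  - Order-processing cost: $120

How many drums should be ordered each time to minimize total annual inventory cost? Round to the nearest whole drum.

EOQ = √(2DS/H) = √(2 × 16,700 × 120 / 2)
    = √(2,004,000.00) ≈ 1,415.63

1,416 drums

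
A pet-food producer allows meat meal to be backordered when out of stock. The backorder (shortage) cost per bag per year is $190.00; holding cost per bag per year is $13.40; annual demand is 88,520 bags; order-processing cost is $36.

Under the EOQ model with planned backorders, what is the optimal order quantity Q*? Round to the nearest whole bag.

714 bags

Basic EOQ = √(2·88,520·36/13.4) = 689.659
Backorder adjustment √((H+b)/b) = √((13.4+190)/190) = 1.0347
Q* = 689.659 × 1.0347 ≈ 713.56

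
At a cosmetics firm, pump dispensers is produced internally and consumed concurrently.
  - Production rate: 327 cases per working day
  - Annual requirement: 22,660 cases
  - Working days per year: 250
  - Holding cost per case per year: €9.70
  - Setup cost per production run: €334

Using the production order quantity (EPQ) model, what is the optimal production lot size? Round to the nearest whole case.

Daily demand d = 22,660/250 = 90.640; p = 327; 1 − d/p = 0.72281
EPQ = √(2DS / (H(1 − d/p)))
    = √(2 × 22,660 × 334 / (9.7 × 0.72281)) ≈ 1,469.33

1,469 cases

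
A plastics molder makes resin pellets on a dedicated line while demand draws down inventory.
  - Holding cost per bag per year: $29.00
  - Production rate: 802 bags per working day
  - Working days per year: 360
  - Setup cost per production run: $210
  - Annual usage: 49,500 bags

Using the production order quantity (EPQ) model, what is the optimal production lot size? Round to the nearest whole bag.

930 bags

d = 49,500/360 = 137.5000 bags/day;  effective holding cost H(1 − d/p) = 29·(1 − 137.5000/802) = 24.02805
Q* = √(2DS / H_eff) = √(2·49,500·210 / 24.02805) ≈ 930.18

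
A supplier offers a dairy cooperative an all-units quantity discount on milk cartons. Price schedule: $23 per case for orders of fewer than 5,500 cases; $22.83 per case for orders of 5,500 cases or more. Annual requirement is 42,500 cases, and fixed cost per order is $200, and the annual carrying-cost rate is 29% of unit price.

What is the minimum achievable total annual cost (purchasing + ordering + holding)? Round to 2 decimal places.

$988,148.47

H₁ = 29%×$23 = $6.6700;  H₂ = 29%×$22.83 = $6.6207
EOQ₁ = √(2×42,500×200/6.6700) = 1,596.47  (< 5,500, feasible at tier 1)
EOQ₂ = √(2×42,500×200/6.6207) = 1,602.41  (< 5,500 → use Q = 5,500 at tier-2 price)
TC(tier 1 (EOQ₁), Q≈1,596.5) = $988,148.47
TC(tier 2, Q≈5,500.0) = $990,027.38
Minimum at tier 1 (EOQ₁): $988,148.47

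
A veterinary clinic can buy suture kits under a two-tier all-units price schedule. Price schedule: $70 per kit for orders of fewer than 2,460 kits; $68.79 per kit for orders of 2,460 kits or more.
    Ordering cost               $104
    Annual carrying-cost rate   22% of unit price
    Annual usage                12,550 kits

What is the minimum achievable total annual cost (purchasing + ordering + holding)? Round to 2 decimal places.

H₁ = 22%×$70 = $15.4000;  H₂ = 22%×$68.79 = $15.1338
EOQ₁ = √(2×12,550×104/15.4000) = 411.71  (< 2,460, feasible at tier 1)
EOQ₂ = √(2×12,550×104/15.1338) = 415.32  (< 2,460 → use Q = 2,460 at tier-2 price)
TC(tier 1 (EOQ₁), Q≈411.7) = $884,840.36
TC(tier 2, Q≈2,460.0) = $882,459.64
Minimum at tier 2: $882,459.64

$882,459.64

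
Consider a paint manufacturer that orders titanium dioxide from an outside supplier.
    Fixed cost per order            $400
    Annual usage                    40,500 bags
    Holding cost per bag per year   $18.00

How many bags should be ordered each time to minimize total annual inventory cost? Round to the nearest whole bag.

2DS/H = 2·40,500·400/18 = 1,800,000.00
EOQ = √1,800,000.00 ≈ 1,341.64

1,342 bags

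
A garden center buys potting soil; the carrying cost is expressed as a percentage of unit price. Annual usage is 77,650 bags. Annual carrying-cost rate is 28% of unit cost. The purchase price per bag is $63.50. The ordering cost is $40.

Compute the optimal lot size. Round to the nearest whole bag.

591 bags

H = i·C = 0.28 × $63.5 = $17.7800 per bag-year
Q* = √(2·D·S / H) = √(2·77,650·40 / 17.78) = √349,381.3 ≈ 591.08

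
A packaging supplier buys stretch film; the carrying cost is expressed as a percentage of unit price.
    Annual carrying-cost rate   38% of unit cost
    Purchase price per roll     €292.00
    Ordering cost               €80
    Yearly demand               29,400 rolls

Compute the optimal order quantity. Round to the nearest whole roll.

H = i·C = 0.38 × €292 = €110.9600 per roll-year
Q* = √(2·D·S / H) = √(2·29,400·80 / 110.96) = √42,393.7 ≈ 205.90

206 rolls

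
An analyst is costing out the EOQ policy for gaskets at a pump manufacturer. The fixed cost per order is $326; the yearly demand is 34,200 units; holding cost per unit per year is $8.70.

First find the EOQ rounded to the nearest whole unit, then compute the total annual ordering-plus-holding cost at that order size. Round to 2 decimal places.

$13,928.25

EOQ = √(2DS/H) = √(2 × 34,200 × 326 / 8.7)
    = √(2,563,034.48) ≈ 1,600.95 → Q = 1,601 units
Ordering: D/Q × S = 34,200/1,601 × $326 = $6,963.90
Holding:  Q/2 × H = 1,601/2 × $8.7 = $6,964.35
Total = $6,963.90 + $6,964.35 = $13,928.25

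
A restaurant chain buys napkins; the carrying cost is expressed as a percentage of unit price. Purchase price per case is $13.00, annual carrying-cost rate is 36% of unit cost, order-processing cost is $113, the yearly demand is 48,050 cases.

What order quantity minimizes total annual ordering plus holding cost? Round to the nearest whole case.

1,523 cases

Holding cost per case per year: H = 36% × $13 = $4.6800
EOQ = √(2DS/H) = √(2 × 48,050 × 113 / 4.68)
    = √(2,320,363.25) ≈ 1,523.27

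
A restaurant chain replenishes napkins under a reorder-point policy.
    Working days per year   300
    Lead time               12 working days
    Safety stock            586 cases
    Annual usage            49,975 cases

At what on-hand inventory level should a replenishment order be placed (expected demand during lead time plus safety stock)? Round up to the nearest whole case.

2,585 cases

Daily demand d = 49,975 / 300 = 166.583 cases/day
Demand during lead time = 166.583 × 12 = 1,999.00
Reorder point = 1,999.00 + 586 = 2,585.00 → round up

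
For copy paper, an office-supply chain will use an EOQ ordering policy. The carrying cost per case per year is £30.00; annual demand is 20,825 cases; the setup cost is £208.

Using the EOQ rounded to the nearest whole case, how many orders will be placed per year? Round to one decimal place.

38.8 orders per year

Q* = √(2·D·S / H) = √(2·20,825·208 / 30) = √288,773.3 ≈ 537.38 → Q = 537
N = D/Q = 20,825/537 ≈ 38.780 orders/yr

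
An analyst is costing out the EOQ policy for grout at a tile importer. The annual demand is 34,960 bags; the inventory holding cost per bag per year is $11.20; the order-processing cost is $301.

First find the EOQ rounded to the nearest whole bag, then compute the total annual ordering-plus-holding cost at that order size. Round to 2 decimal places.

$15,352.99

EOQ = √(2DS/H) = √(2 × 34,960 × 301 / 11.2)
    = √(1,879,100.00) ≈ 1,370.80 → Q = 1,371 bags
Annual ordering cost = (D/Q)·S = (34,960/1,371) × 301 = $7,675.39
Annual holding cost  = (Q/2)·H = (1,371/2) × 11.2 = $7,677.60
Total = $7,675.39 + $7,677.60 = $15,352.99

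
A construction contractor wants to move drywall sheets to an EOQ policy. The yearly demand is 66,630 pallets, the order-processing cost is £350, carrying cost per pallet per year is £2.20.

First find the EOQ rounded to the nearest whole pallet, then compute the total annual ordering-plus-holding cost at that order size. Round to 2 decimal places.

EOQ = √(2DS/H) = √(2 × 66,630 × 350 / 2.2)
    = √(21,200,454.55) ≈ 4,604.40 → Q = 4,604 pallets
Ordering: D/Q × S = 66,630/4,604 × £350 = £5,065.27
Holding:  Q/2 × H = 4,604/2 × £2.2 = £5,064.40
Total = £5,065.27 + £5,064.40 = £10,129.67

£10,129.67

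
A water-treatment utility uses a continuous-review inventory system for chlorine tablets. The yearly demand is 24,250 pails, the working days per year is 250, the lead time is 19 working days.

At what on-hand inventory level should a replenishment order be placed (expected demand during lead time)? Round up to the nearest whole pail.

1,843 pails

Daily demand d = 24,250 / 250 = 97.000 pails/day
Demand during lead time = 97.000 × 19 = 1,843.00
Reorder point = 1,843.00 → round up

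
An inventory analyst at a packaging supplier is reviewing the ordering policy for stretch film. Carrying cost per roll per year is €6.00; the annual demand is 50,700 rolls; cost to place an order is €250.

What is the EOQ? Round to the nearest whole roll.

Q* = √(2·D·S / H) = √(2·50,700·250 / 6) = √4,225,000.0 ≈ 2,055.48

2,055 rolls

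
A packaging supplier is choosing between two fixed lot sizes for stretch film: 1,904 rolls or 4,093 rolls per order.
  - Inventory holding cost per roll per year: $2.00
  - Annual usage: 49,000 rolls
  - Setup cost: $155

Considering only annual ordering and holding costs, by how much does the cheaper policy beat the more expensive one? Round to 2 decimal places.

$55.64

Annual cost at Q: ordering D·S/Q plus holding Q·H/2.
TC(1,904) = (49,000/1,904)×155 + (1,904/2)×2 = $5,892.97
TC(4,093) = (49,000/4,093)×155 + (4,093/2)×2 = $5,948.61
Cheaper: Q = 1,904.  Difference = $55.64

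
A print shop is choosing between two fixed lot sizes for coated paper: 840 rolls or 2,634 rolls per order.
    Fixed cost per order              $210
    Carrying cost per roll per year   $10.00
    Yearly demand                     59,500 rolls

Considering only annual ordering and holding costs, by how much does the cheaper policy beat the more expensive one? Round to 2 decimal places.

TC(Q) = (D/Q)S + (Q/2)H
TC(840) = (59,500/840)×210 + (840/2)×10 = $19,075.00
TC(2,634) = (59,500/2,634)×210 + (2,634/2)×10 = $17,913.74
Cheaper: Q = 2,634.  Difference = $1,161.26

$1,161.26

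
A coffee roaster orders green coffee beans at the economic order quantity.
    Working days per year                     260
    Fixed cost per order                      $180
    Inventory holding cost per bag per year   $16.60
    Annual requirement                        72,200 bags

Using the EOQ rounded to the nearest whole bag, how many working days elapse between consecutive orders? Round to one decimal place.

4.5 days

EOQ = √(2DS/H) = √(2 × 72,200 × 180 / 16.6)
    = √(1,565,783.13) ≈ 1,251.31 → Q = 1,251 bags
T = Q/D × 260 days = 1,251/72,200 × 260 = 4.505 days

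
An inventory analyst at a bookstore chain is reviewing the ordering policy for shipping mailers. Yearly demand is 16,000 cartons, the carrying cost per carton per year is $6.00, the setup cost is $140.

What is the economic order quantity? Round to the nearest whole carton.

EOQ = √(2DS/H) = √(2 × 16,000 × 140 / 6)
    = √(746,666.67) ≈ 864.10

864 cartons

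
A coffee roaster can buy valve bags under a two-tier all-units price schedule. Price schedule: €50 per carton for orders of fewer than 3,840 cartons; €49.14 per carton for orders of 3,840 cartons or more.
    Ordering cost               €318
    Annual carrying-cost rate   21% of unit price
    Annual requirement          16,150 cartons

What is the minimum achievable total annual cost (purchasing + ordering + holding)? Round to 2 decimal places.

€814,761.67

H₁ = 21%×€50 = €10.5000;  H₂ = 21%×€49.14 = €10.3194
EOQ₁ = √(2×16,150×318/10.5000) = 989.05  (< 3,840, feasible at tier 1)
EOQ₂ = √(2×16,150×318/10.3194) = 997.67  (< 3,840 → use Q = 3,840 at tier-2 price)
TC(tier 1 (EOQ₁), Q≈989.1) = €817,885.07
TC(tier 2, Q≈3,840.0) = €814,761.67
Minimum at tier 2: €814,761.67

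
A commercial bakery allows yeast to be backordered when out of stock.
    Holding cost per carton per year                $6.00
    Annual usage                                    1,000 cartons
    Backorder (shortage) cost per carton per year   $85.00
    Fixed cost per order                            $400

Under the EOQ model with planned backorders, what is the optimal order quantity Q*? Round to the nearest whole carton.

378 cartons

Q* = √(2DS/H) · √((H + b)/b)
   = √(2 × 1,000 × 400 / 6) · √((6 + 85) / 85)
   = 365.148 × 1.0347 ≈ 377.82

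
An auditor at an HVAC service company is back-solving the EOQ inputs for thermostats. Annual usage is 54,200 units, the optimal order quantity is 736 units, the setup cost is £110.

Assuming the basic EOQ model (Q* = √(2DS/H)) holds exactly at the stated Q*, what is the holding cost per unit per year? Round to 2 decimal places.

From Q* = √(2DS/H) ⇒ Q*² = 2DS/H.
H = 2DS / Q² = 2 × 54,200 × 110 / 736² = 22.0123

£22.01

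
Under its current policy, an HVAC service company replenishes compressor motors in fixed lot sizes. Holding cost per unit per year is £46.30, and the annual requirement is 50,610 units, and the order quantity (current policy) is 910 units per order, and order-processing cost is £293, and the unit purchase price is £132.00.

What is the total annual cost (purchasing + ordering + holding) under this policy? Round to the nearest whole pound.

£6,717,882

Orders/yr = 50,610/910 = 55.615; ordering cost = 55.615 × £293 = £16,295.31
Average inventory = 910/2 = 455; holding cost = 455 × £46.3 = £21,066.50
Purchase cost = D·C = 50,610 × 132 = £6,680,520.00
Total = £16,295.31 + £21,066.50 + £6,680,520.00 = £6,717,881.81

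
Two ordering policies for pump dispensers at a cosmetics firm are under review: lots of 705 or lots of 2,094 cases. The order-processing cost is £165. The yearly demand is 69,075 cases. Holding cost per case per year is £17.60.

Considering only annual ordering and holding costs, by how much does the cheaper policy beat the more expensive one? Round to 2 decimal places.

TC(Q) = (D/Q)S + (Q/2)H
TC(705) = (69,075/705)×165 + (705/2)×17.6 = £22,370.49
TC(2,094) = (69,075/2,094)×165 + (2,094/2)×17.6 = £23,870.07
Cheaper: Q = 705.  Difference = £1,499.58

£1,499.58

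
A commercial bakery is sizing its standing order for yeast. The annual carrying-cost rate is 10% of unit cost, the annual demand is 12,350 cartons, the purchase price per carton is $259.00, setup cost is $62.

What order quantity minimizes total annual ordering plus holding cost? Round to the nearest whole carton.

243 cartons

Carrying cost H = $259 × 10% = $25.9000/carton/yr
EOQ = √(2DS/H) = √(2 × 12,350 × 62 / 25.9)
    = √(59,127.41) ≈ 243.16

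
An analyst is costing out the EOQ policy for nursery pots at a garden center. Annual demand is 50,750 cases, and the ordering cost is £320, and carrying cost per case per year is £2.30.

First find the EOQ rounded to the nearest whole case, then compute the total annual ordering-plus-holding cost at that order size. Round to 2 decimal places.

£8,643.15

Optimal lot size Q* = (2 × 50,750 × £320 / £2.3)^½ ≈ 3,757.89 → Q = 3,758 cases
Annual ordering cost = (D/Q)·S = (50,750/3,758) × 320 = £4,321.45
Annual holding cost  = (Q/2)·H = (3,758/2) × 2.3 = £4,321.70
Total = £4,321.45 + £4,321.70 = £8,643.15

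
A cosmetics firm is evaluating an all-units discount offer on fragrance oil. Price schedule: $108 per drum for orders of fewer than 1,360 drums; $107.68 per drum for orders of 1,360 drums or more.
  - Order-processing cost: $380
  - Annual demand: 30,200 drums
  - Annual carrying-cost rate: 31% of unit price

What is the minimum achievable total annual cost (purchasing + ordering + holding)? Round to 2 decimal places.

H₁ = 31%×$108 = $33.4800;  H₂ = 31%×$107.68 = $33.3808
EOQ₁ = √(2×30,200×380/33.4800) = 827.98  (< 1,360, feasible at tier 1)
EOQ₂ = √(2×30,200×380/33.3808) = 829.20  (< 1,360 → use Q = 1,360 at tier-2 price)
TC(tier 1 (EOQ₁), Q≈828.0) = $3,289,320.62
TC(tier 2, Q≈1,360.0) = $3,283,073.18
Minimum at tier 2: $3,283,073.18

$3,283,073.18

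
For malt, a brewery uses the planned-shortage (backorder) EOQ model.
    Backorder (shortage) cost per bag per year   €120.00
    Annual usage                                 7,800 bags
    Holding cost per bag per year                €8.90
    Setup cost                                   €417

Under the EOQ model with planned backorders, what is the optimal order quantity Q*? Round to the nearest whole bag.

Basic EOQ = √(2·7,800·417/8.9) = 854.939
Backorder adjustment √((H+b)/b) = √((8.9+120)/120) = 1.0364
Q* = 854.939 × 1.0364 ≈ 886.08

886 bags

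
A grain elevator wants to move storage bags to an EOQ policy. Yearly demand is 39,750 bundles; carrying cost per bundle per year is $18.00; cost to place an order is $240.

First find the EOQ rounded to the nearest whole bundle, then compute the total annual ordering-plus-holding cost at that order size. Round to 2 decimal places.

$18,532.14

EOQ = √(2DS/H) = √(2 × 39,750 × 240 / 18)
    = √(1,060,000.00) ≈ 1,029.56 → Q = 1,030 bundles
Ordering: D/Q × S = 39,750/1,030 × $240 = $9,262.14
Holding:  Q/2 × H = 1,030/2 × $18 = $9,270.00
Total = $9,262.14 + $9,270.00 = $18,532.14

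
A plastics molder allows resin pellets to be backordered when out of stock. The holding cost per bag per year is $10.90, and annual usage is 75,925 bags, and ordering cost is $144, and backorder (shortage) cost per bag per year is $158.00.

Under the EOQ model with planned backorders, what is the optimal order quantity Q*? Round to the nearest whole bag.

1,464 bags

Basic EOQ = √(2·75,925·144/10.9) = 1,416.366
Backorder adjustment √((H+b)/b) = √((10.9+158)/158) = 1.0339
Q* = 1,416.366 × 1.0339 ≈ 1,464.41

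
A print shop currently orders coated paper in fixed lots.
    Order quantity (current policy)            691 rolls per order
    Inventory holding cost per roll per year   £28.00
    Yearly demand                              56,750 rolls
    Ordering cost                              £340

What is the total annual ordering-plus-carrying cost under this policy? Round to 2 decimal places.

£37,597.30

Ordering: D/Q × S = 56,750/691 × £340 = £27,923.30
Holding:  Q/2 × H = 691/2 × £28 = £9,674.00
Total = £27,923.30 + £9,674.00 = £37,597.30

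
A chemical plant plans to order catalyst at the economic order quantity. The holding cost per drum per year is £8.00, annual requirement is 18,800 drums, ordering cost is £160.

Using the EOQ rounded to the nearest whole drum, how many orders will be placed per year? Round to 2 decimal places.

Optimal lot size Q* = (2 × 18,800 × £160 / £8)^½ ≈ 867.18 → Q = 867
N = D/Q = 18,800/867 ≈ 21.684 orders/yr

21.68 orders per year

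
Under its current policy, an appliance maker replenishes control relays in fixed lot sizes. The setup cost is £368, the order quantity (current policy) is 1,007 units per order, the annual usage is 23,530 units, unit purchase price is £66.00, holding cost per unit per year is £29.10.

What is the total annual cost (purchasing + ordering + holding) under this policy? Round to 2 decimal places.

£1,576,230.70

Ordering: D/Q × S = 23,530/1,007 × £368 = £8,598.85
Holding:  Q/2 × H = 1,007/2 × £29.1 = £14,651.85
Purchase cost = D·C = 23,530 × 66 = £1,552,980.00
Total = £8,598.85 + £14,651.85 + £1,552,980.00 = £1,576,230.70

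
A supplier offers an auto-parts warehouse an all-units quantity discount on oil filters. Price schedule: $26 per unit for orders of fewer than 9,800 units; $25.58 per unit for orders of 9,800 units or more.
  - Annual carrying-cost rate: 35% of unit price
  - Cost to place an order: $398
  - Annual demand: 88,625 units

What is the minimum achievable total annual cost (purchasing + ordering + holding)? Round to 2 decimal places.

H₁ = 35%×$26 = $9.1000;  H₂ = 35%×$25.58 = $8.9530
EOQ₁ = √(2×88,625×398/9.1000) = 2,784.29  (< 9,800, feasible at tier 1)
EOQ₂ = √(2×88,625×398/8.9530) = 2,807.05  (< 9,800 → use Q = 9,800 at tier-2 price)
TC(tier 1 (EOQ₁), Q≈2,784.3) = $2,329,587.01
TC(tier 2, Q≈9,800.0) = $2,314,496.46
Minimum at tier 2: $2,314,496.46

$2,314,496.46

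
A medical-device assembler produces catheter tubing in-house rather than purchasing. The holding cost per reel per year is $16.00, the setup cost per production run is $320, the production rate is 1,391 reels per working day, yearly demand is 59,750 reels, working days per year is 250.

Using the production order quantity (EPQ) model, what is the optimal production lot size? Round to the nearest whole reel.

d = 59,750/250 = 239.0000 reels/day;  effective holding cost H(1 − d/p) = 16·(1 − 239.0000/1391) = 13.25090
Q* = √(2DS / H_eff) = √(2·59,750·320 / 13.25090) ≈ 1,698.78

1,699 reels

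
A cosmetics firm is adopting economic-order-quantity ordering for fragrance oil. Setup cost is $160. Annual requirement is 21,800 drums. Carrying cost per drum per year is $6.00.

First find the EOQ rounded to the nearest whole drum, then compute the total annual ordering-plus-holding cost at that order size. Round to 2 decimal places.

$6,469.62

EOQ = √(2DS/H) = √(2 × 21,800 × 160 / 6)
    = √(1,162,666.67) ≈ 1,078.27 → Q = 1,078 drums
Ordering: D/Q × S = 21,800/1,078 × $160 = $3,235.62
Holding:  Q/2 × H = 1,078/2 × $6 = $3,234.00
Total = $3,235.62 + $3,234.00 = $6,469.62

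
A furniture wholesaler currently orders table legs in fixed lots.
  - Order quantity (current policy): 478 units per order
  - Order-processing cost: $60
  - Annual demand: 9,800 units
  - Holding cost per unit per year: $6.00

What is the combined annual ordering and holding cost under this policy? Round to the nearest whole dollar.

$2,664

Ordering: D/Q × S = 9,800/478 × $60 = $1,230.13
Holding:  Q/2 × H = 478/2 × $6 = $1,434.00
Total = $1,230.13 + $1,434.00 = $2,664.13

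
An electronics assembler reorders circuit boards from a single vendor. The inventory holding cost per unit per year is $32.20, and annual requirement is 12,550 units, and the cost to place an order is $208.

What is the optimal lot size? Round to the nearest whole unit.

Optimal lot size Q* = (2 × 12,550 × $208 / $32.2)^½ ≈ 402.66

403 units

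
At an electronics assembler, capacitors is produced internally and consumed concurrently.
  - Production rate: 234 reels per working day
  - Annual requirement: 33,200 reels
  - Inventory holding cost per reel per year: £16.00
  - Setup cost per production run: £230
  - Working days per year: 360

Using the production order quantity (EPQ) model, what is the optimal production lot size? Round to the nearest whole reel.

Daily demand d = 33,200/360 = 92.222; p = 234; 1 − d/p = 0.60589
EPQ = √(2DS / (H(1 − d/p)))
    = √(2 × 33,200 × 230 / (16 × 0.60589)) ≈ 1,255.14

1,255 reels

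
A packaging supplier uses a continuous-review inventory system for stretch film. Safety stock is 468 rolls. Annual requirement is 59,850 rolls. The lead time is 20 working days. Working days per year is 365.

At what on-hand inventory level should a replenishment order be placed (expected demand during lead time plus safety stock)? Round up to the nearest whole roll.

3,748 rolls

Daily demand d = 59,850 / 365 = 163.973 rolls/day
Demand during lead time = 163.973 × 20 = 3,279.45
Reorder point = 3,279.45 + 468 = 3,747.45 → round up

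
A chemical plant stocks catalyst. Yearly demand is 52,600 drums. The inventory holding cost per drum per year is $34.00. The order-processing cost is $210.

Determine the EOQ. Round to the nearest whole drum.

806 drums

Q* = √(2·D·S / H) = √(2·52,600·210 / 34) = √649,764.7 ≈ 806.08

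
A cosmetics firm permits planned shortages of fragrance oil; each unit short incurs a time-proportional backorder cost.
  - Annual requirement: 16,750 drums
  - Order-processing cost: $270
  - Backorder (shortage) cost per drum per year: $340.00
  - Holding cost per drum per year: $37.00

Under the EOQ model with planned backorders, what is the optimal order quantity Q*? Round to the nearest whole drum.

521 drums

Basic EOQ = √(2·16,750·270/37) = 494.428
Backorder adjustment √((H+b)/b) = √((37+340)/340) = 1.0530
Q* = 494.428 × 1.0530 ≈ 520.64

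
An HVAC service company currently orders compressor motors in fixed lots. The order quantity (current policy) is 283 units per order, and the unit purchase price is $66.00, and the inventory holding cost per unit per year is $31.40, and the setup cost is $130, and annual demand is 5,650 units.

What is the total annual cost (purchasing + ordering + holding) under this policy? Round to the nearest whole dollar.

$379,939

Ordering: D/Q × S = 5,650/283 × $130 = $2,595.41
Holding:  Q/2 × H = 283/2 × $31.4 = $4,443.10
Purchase cost = D·C = 5,650 × 66 = $372,900.00
Total = $2,595.41 + $4,443.10 + $372,900.00 = $379,938.51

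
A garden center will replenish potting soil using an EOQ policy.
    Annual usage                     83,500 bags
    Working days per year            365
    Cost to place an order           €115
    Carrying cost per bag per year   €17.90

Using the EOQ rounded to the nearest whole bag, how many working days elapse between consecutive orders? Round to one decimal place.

EOQ = √(2DS/H) = √(2 × 83,500 × 115 / 17.9)
    = √(1,072,905.03) ≈ 1,035.81 → Q = 1,036 bags
Days between orders = 365 / (D/Q) = 365 / 80.598 ≈ 4.529

4.5 days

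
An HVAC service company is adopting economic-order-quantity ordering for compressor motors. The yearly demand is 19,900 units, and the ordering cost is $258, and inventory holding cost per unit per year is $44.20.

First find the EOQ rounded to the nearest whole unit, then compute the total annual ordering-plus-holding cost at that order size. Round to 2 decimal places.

2DS/H = 2·19,900·258/44.2 = 232,316.74
EOQ = √232,316.74 ≈ 481.99 → Q = 482 units
Annual ordering cost = (D/Q)·S = (19,900/482) × 258 = $10,651.87
Annual holding cost  = (Q/2)·H = (482/2) × 44.2 = $10,652.20
Total = $10,651.87 + $10,652.20 = $21,304.07

$21,304.07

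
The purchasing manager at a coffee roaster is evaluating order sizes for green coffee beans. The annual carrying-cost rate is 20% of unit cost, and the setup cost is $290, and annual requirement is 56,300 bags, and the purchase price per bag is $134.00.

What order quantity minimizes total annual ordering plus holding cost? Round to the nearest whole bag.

Carrying cost H = $134 × 20% = $26.8000/bag/yr
Optimal lot size Q* = (2 × 56,300 × $290 / $26.8)^½ ≈ 1,103.83

1,104 bags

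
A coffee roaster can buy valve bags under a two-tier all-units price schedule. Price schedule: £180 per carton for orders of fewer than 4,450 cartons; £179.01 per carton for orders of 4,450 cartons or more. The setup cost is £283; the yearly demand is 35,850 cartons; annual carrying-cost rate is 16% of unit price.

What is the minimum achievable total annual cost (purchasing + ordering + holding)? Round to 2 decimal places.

H₁ = 16%×£180 = £28.8000;  H₂ = 16%×£179.01 = £28.6416
EOQ₁ = √(2×35,850×283/28.8000) = 839.38  (< 4,450, feasible at tier 1)
EOQ₂ = √(2×35,850×283/28.6416) = 841.69  (< 4,450 → use Q = 4,450 at tier-2 price)
TC(tier 1 (EOQ₁), Q≈839.4) = £6,477,174.03
TC(tier 2, Q≈4,450.0) = £6,483,515.96
Minimum at tier 1 (EOQ₁): £6,477,174.03

£6,477,174.03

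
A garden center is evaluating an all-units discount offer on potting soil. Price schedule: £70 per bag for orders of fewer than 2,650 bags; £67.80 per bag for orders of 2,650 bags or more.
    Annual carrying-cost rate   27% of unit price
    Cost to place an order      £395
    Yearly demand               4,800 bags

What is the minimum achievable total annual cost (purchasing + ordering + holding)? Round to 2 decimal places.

H₁ = 27%×£70 = £18.9000;  H₂ = 27%×£67.80 = £18.3060
EOQ₁ = √(2×4,800×395/18.9000) = 447.92  (< 2,650, feasible at tier 1)
EOQ₂ = √(2×4,800×395/18.3060) = 455.13  (< 2,650 → use Q = 2,650 at tier-2 price)
TC(tier 1 (EOQ₁), Q≈447.9) = £344,465.74
TC(tier 2, Q≈2,650.0) = £350,410.92
Minimum at tier 1 (EOQ₁): £344,465.74

£344,465.74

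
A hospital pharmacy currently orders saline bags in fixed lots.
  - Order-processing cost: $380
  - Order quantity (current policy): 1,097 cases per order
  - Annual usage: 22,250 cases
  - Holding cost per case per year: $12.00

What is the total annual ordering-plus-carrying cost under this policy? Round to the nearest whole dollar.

$14,289

Annual ordering cost = (D/Q)·S = (22,250/1,097) × 380 = $7,707.38
Annual holding cost  = (Q/2)·H = (1,097/2) × 12 = $6,582.00
Total = $7,707.38 + $6,582.00 = $14,289.38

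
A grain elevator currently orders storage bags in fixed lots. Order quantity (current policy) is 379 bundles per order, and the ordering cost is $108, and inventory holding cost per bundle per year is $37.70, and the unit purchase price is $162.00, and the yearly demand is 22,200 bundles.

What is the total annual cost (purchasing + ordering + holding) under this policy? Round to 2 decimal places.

$3,609,870.27

Annual ordering cost = (D/Q)·S = (22,200/379) × 108 = $6,326.12
Annual holding cost  = (Q/2)·H = (379/2) × 37.7 = $7,144.15
Purchase cost = D·C = 22,200 × 162 = $3,596,400.00
Total = $6,326.12 + $7,144.15 + $3,596,400.00 = $3,609,870.27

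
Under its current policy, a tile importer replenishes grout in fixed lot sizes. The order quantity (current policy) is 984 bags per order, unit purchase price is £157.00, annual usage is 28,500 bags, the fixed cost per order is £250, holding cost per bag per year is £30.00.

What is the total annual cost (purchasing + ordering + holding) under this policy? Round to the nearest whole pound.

£4,496,501

Orders/yr = 28,500/984 = 28.963; ordering cost = 28.963 × £250 = £7,240.85
Average inventory = 984/2 = 492; holding cost = 492 × £30 = £14,760.00
Purchase cost = D·C = 28,500 × 157 = £4,474,500.00
Total = £7,240.85 + £14,760.00 + £4,474,500.00 = £4,496,500.85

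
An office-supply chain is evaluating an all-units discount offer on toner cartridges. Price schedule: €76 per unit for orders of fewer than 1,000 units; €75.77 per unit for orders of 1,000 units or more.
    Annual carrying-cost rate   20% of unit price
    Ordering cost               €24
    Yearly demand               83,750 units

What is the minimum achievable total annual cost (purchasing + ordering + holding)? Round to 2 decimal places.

€6,355,324.50

H₁ = 20%×€76 = €15.2000;  H₂ = 20%×€75.77 = €15.1540
EOQ₁ = √(2×83,750×24/15.2000) = 514.27  (< 1,000, feasible at tier 1)
EOQ₂ = √(2×83,750×24/15.1540) = 515.05  (< 1,000 → use Q = 1,000 at tier-2 price)
TC(tier 1 (EOQ₁), Q≈514.3) = €6,372,816.90
TC(tier 2, Q≈1,000.0) = €6,355,324.50
Minimum at tier 2: €6,355,324.50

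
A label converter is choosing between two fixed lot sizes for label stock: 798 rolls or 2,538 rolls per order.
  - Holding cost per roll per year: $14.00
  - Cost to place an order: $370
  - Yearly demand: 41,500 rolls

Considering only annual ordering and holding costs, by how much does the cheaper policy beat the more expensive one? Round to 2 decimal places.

$1,011.82

For each Q, cost = (D/Q)·S + (Q/2)·H.
TC(798) = (41,500/798)×370 + (798/2)×14 = $24,827.85
TC(2,538) = (41,500/2,538)×370 + (2,538/2)×14 = $23,816.04
Lots of 2,538 are cheaper by $1,011.82.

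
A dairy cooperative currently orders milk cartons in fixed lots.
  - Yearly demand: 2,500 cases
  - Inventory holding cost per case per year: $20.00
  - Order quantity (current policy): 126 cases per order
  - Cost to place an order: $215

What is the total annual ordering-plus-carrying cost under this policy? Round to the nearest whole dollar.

Ordering: D/Q × S = 2,500/126 × $215 = $4,265.87
Holding:  Q/2 × H = 126/2 × $20 = $1,260.00
Total = $4,265.87 + $1,260.00 = $5,525.87

$5,526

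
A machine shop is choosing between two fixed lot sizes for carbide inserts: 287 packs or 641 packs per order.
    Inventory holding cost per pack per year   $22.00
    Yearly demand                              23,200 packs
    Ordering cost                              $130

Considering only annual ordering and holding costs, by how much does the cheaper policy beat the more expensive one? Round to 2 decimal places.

$1,909.56

Annual cost at Q: ordering D·S/Q plus holding Q·H/2.
TC(287) = (23,200/287)×130 + (287/2)×22 = $13,665.71
TC(641) = (23,200/641)×130 + (641/2)×22 = $11,756.15
|ΔTC| = |$13,665.71 − $11,756.15| = $1,909.56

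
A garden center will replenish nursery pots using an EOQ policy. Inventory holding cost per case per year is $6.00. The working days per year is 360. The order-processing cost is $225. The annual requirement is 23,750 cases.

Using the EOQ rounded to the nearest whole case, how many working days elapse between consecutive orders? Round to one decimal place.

20.2 days

2DS/H = 2·23,750·225/6 = 1,781,250.00
EOQ = √1,781,250.00 ≈ 1,334.63 → Q = 1,335 cases
Cycle time = (working days × Q)/D = (360 × 1,335) / 23,750 = 20.236 days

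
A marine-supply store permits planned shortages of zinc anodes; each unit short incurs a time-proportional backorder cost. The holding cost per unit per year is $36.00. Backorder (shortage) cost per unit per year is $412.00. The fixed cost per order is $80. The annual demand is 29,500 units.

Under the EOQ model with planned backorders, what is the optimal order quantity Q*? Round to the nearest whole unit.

378 units

Q* = √(2DS/H) · √((H + b)/b)
   = √(2 × 29,500 × 80 / 36) · √((36 + 412) / 412)
   = 362.093 × 1.0428 ≈ 377.58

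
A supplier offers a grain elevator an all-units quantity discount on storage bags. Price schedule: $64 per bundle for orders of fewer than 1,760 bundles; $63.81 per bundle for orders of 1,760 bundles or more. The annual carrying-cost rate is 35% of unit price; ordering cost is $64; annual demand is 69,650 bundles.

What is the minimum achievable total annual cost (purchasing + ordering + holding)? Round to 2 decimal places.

$4,466,552.71

H₁ = 35%×$64 = $22.4000;  H₂ = 35%×$63.81 = $22.3335
EOQ₁ = √(2×69,650×64/22.4000) = 630.87  (< 1,760, feasible at tier 1)
EOQ₂ = √(2×69,650×64/22.3335) = 631.81  (< 1,760 → use Q = 1,760 at tier-2 price)
TC(tier 1 (EOQ₁), Q≈630.9) = $4,471,731.54
TC(tier 2, Q≈1,760.0) = $4,466,552.71
Minimum at tier 2: $4,466,552.71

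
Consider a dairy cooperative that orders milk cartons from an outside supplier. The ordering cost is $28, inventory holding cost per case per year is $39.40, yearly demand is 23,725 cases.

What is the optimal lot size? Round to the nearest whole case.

184 cases

Optimal lot size Q* = (2 × 23,725 × $28 / $39.4)^½ ≈ 183.63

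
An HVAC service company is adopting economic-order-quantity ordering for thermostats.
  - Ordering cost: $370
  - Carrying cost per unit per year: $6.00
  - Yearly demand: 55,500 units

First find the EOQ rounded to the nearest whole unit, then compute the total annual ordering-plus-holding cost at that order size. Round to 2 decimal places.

$15,697.77

2DS/H = 2·55,500·370/6 = 6,845,000.00
EOQ = √6,845,000.00 ≈ 2,616.30 → Q = 2,616 units
Ordering: D/Q × S = 55,500/2,616 × $370 = $7,849.77
Holding:  Q/2 × H = 2,616/2 × $6 = $7,848.00
Total = $7,849.77 + $7,848.00 = $15,697.77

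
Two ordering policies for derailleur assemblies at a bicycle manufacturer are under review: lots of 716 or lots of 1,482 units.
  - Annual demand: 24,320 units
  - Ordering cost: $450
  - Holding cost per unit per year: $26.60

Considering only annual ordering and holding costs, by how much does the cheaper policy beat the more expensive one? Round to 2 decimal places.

$2,287.50

For each Q, cost = (D/Q)·S + (Q/2)·H.
TC(716) = (24,320/716)×450 + (716/2)×26.6 = $24,807.72
TC(1,482) = (24,320/1,482)×450 + (1,482/2)×26.6 = $27,095.22
Cheaper: Q = 716.  Difference = $2,287.50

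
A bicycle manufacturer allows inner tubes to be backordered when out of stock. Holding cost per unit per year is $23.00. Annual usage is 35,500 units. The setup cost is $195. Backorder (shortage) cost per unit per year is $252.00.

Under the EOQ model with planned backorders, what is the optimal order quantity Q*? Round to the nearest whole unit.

Q* = √(2DS/H) · √((H + b)/b)
   = √(2 × 35,500 × 195 / 23) · √((23 + 252) / 252)
   = 775.859 × 1.0446 ≈ 810.49

810 units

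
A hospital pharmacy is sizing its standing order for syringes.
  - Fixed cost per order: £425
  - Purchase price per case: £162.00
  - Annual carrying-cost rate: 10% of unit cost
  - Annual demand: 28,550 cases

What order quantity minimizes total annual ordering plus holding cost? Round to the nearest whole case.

1,224 cases

H = i·C = 0.1 × £162 = £16.2000 per case-year
Q* = √(2·D·S / H) = √(2·28,550·425 / 16.2) = √1,497,993.8 ≈ 1,223.93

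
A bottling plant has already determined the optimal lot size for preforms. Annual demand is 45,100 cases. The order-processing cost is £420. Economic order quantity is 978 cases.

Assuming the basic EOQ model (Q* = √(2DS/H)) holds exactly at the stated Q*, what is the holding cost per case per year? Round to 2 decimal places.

EOQ relation: Q² = 2DS/H, so rearrange for the unknown.
H = 2DS / Q² = 2 × 45,100 × 420 / 978² = 39.6076

£39.61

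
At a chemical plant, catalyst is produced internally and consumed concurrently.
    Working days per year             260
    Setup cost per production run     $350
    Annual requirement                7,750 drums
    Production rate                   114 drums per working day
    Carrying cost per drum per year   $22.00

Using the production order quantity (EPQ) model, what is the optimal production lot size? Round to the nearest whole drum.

d = 7,750/260 = 29.8077 drums/day;  effective holding cost H(1 − d/p) = 22·(1 − 29.8077/114) = 16.24764
Q* = √(2DS / H_eff) = √(2·7,750·350 / 16.24764) ≈ 577.84

578 drums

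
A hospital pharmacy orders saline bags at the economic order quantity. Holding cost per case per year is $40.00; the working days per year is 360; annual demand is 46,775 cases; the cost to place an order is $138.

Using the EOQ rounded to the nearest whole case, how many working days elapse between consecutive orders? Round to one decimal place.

Q* = √(2·D·S / H) = √(2·46,775·138 / 40) = √322,747.5 ≈ 568.11 → Q = 568 cases
Days between orders = 360 / (D/Q) = 360 / 82.350 ≈ 4.372

4.4 days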